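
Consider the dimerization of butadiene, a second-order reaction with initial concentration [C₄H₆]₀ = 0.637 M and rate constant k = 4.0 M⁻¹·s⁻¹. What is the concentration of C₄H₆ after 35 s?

0.007064 M

Step 1: For a second-order reaction: 1/[C₄H₆] = 1/[C₄H₆]₀ + kt
Step 2: 1/[C₄H₆] = 1/0.637 + 4.0 × 35
Step 3: 1/[C₄H₆] = 1.57 + 140 = 141.6
Step 4: [C₄H₆] = 1/141.6 = 0.007064 M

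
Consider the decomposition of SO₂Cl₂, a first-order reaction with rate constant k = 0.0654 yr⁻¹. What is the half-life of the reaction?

10.6 yr

Step 1: For a first-order reaction, t₁/₂ = ln(2)/k
Step 2: t₁/₂ = ln(2)/0.0654
Step 3: t₁/₂ = 0.6931/0.0654 = 10.6 yr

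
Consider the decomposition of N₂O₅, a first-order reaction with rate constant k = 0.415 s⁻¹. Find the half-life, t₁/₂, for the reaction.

1.67 s

Step 1: For a first-order reaction, t₁/₂ = ln(2)/k
Step 2: t₁/₂ = ln(2)/0.415
Step 3: t₁/₂ = 0.6931/0.415 = 1.67 s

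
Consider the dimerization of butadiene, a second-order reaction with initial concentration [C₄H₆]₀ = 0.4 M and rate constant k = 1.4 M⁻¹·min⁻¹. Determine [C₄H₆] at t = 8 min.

0.07299 M

Step 1: For a second-order reaction: 1/[C₄H₆] = 1/[C₄H₆]₀ + kt
Step 2: 1/[C₄H₆] = 1/0.4 + 1.4 × 8
Step 3: 1/[C₄H₆] = 2.5 + 11.2 = 13.7
Step 4: [C₄H₆] = 1/13.7 = 0.07299 M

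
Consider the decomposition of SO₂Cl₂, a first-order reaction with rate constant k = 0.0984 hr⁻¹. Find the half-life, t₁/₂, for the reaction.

7.044 hr

Step 1: For a first-order reaction, t₁/₂ = ln(2)/k
Step 2: t₁/₂ = ln(2)/0.0984
Step 3: t₁/₂ = 0.6931/0.0984 = 7.044 hr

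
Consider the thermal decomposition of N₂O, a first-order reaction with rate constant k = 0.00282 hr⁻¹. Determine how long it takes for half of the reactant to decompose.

245.8 hr

Step 1: For a first-order reaction, t₁/₂ = ln(2)/k
Step 2: t₁/₂ = ln(2)/0.00282
Step 3: t₁/₂ = 0.6931/0.00282 = 245.8 hr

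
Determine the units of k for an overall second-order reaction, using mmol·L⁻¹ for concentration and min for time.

(mmol·L⁻¹)⁻¹·min⁻¹

Step 1: For overall order n, rate = k × (concentration)^n.
Step 2: Rate has units mmol·L⁻¹·min⁻¹; concentration term has units (mmol·L⁻¹)^2.
Step 3: k = rate / (concentration)^n, so units of k = (mmol·L⁻¹)^(1-2)·min⁻¹ = (mmol·L⁻¹)⁻¹·min⁻¹.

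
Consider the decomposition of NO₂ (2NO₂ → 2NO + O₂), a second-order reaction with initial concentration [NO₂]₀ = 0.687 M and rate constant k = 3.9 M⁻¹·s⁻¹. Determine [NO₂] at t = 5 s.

0.04772 M

Step 1: For a second-order reaction: 1/[NO₂] = 1/[NO₂]₀ + kt
Step 2: 1/[NO₂] = 1/0.687 + 3.9 × 5
Step 3: 1/[NO₂] = 1.456 + 19.5 = 20.96
Step 4: [NO₂] = 1/20.96 = 0.04772 M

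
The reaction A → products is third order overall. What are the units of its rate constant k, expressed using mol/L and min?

(mol/L)⁻²·min⁻¹

Step 1: For overall order n, rate = k × (concentration)^n.
Step 2: Rate has units mol/L·min⁻¹; concentration term has units (mol/L)^3.
Step 3: k = rate / (concentration)^n, so units of k = (mol/L)^(1-3)·min⁻¹ = (mol/L)⁻²·min⁻¹.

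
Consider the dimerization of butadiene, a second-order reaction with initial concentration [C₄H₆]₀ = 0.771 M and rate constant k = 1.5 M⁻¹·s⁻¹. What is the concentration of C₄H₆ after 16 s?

0.03953 M

Step 1: For a second-order reaction: 1/[C₄H₆] = 1/[C₄H₆]₀ + kt
Step 2: 1/[C₄H₆] = 1/0.771 + 1.5 × 16
Step 3: 1/[C₄H₆] = 1.297 + 24 = 25.3
Step 4: [C₄H₆] = 1/25.3 = 0.03953 M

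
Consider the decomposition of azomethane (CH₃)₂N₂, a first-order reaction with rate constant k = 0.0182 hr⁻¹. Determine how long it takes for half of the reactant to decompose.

38.09 hr

Step 1: For a first-order reaction, t₁/₂ = ln(2)/k
Step 2: t₁/₂ = ln(2)/0.0182
Step 3: t₁/₂ = 0.6931/0.0182 = 38.09 hr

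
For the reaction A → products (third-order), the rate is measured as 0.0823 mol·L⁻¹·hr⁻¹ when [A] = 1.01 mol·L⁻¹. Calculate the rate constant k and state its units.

0.07988 (mol·L⁻¹)⁻²·hr⁻¹

Step 1: rate = k[A]^3, so k = rate / [A]^3.
Step 2: k = 0.0823 / (1.01)^3 = 0.0823 / 1.03.
Step 3: k = 0.07988 (mol·L⁻¹)⁻²·hr⁻¹.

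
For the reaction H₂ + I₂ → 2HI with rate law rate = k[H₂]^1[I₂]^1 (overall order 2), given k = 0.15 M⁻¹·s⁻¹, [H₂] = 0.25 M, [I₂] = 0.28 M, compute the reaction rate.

0.0105 M/s

Step 1: The rate law is rate = k[H₂]^1[I₂]^1, overall order = 1+1 = 2
Step 2: Substitute values: rate = 0.15 × (0.25)^1 × (0.28)^1
Step 3: rate = 0.15 × 0.25 × 0.28 = 0.0105 M/s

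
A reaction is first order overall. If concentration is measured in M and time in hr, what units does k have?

hr⁻¹

Step 1: For overall order n, rate = k × (concentration)^n.
Step 2: Rate has units M·hr⁻¹; concentration term has units M^1.
Step 3: k = rate / (concentration)^n, so units of k = M^(1-1)·hr⁻¹ = hr⁻¹.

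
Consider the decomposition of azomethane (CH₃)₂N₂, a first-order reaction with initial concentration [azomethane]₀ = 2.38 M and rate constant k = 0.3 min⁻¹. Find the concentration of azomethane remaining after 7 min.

0.2914 M

Step 1: For a first-order reaction: [azomethane] = [azomethane]₀ × e^(-kt)
Step 2: [azomethane] = 2.38 × e^(-0.3 × 7)
Step 3: [azomethane] = 2.38 × e^(-2.1)
Step 4: [azomethane] = 2.38 × 0.122456 = 0.2914 M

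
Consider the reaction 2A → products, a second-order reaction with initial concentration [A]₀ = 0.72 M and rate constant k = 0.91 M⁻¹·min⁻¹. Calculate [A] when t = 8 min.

0.1154 M

Step 1: For a second-order reaction: 1/[A] = 1/[A]₀ + kt
Step 2: 1/[A] = 1/0.72 + 0.91 × 8
Step 3: 1/[A] = 1.389 + 7.28 = 8.669
Step 4: [A] = 1/8.669 = 0.1154 M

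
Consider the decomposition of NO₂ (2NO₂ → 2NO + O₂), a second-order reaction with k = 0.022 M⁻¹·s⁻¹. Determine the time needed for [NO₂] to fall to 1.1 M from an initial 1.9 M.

17.4 s

Step 1: For second-order: t = (1/[NO₂] - 1/[NO₂]₀)/k
Step 2: t = (1/1.1 - 1/1.9)/0.022
Step 3: t = (0.9091 - 0.5263)/0.022
Step 4: t = 0.3828/0.022 = 17.4 s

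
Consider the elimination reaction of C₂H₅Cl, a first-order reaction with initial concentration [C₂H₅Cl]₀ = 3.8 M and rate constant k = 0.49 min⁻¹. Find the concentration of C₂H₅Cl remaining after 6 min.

0.2009 M

Step 1: For a first-order reaction: [C₂H₅Cl] = [C₂H₅Cl]₀ × e^(-kt)
Step 2: [C₂H₅Cl] = 3.8 × e^(-0.49 × 6)
Step 3: [C₂H₅Cl] = 3.8 × e^(-2.94)
Step 4: [C₂H₅Cl] = 3.8 × 0.0528657 = 0.2009 M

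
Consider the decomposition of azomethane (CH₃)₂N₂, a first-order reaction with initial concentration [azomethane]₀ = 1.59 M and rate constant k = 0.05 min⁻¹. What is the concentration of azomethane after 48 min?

0.1442 M

Step 1: For a first-order reaction: [azomethane] = [azomethane]₀ × e^(-kt)
Step 2: [azomethane] = 1.59 × e^(-0.05 × 48)
Step 3: [azomethane] = 1.59 × e^(-2.4)
Step 4: [azomethane] = 1.59 × 0.090718 = 0.1442 M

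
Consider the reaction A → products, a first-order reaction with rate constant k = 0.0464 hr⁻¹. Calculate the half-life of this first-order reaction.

14.94 hr

Step 1: For a first-order reaction, t₁/₂ = ln(2)/k
Step 2: t₁/₂ = ln(2)/0.0464
Step 3: t₁/₂ = 0.6931/0.0464 = 14.94 hr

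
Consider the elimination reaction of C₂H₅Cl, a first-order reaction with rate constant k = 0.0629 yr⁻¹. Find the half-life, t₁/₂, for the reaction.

11.02 yr

Step 1: For a first-order reaction, t₁/₂ = ln(2)/k
Step 2: t₁/₂ = ln(2)/0.0629
Step 3: t₁/₂ = 0.6931/0.0629 = 11.02 yr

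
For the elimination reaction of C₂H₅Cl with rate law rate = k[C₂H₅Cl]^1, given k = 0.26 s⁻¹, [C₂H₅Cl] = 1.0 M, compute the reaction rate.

0.26 M/s

Step 1: Identify the rate law: rate = k[C₂H₅Cl]^1
Step 2: Substitute values: rate = 0.26 × (1.0)^1
Step 3: Calculate: rate = 0.26 × 1 = 0.26 M/s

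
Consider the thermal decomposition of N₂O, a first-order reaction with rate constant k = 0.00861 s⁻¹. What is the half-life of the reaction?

80.5 s

Step 1: For a first-order reaction, t₁/₂ = ln(2)/k
Step 2: t₁/₂ = ln(2)/0.00861
Step 3: t₁/₂ = 0.6931/0.00861 = 80.5 s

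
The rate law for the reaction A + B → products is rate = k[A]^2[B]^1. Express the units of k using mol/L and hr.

(mol/L)⁻²·hr⁻¹

Step 1: Overall order = 2 + 1 = 3.
Step 2: rate has units mol/L·hr⁻¹; [A]^2[B]^1 has units (mol/L)^3.
Step 3: k = rate/([A]^2[B]^1), so units of k = (mol/L)^(1-3)·hr⁻¹ = (mol/L)⁻²·hr⁻¹.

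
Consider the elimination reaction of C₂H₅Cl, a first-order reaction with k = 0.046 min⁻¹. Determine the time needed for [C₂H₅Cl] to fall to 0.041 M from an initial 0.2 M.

34.45 min

Step 1: For first-order: t = ln([C₂H₅Cl]₀/[C₂H₅Cl])/k
Step 2: t = ln(0.2/0.041)/0.046
Step 3: t = ln(4.878)/0.046
Step 4: t = 1.585/0.046 = 34.45 min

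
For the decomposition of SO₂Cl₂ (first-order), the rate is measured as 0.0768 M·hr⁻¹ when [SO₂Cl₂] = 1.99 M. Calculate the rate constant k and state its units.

0.03859 hr⁻¹

Step 1: rate = k[SO₂Cl₂]^1, so k = rate / [SO₂Cl₂]^1.
Step 2: k = 0.0768 / (1.99)^1 = 0.0768 / 1.99.
Step 3: k = 0.03859 hr⁻¹.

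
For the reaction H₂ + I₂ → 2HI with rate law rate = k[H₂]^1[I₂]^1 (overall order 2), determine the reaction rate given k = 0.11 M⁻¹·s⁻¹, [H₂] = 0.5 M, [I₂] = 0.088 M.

0.00484 M/s

Step 1: The rate law is rate = k[H₂]^1[I₂]^1, overall order = 1+1 = 2
Step 2: Substitute values: rate = 0.11 × (0.5)^1 × (0.088)^1
Step 3: rate = 0.11 × 0.5 × 0.088 = 0.00484 M/s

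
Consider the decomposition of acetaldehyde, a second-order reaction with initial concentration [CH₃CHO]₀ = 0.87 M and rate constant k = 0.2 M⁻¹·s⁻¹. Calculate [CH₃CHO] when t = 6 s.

0.4256 M

Step 1: For a second-order reaction: 1/[CH₃CHO] = 1/[CH₃CHO]₀ + kt
Step 2: 1/[CH₃CHO] = 1/0.87 + 0.2 × 6
Step 3: 1/[CH₃CHO] = 1.149 + 1.2 = 2.349
Step 4: [CH₃CHO] = 1/2.349 = 0.4256 M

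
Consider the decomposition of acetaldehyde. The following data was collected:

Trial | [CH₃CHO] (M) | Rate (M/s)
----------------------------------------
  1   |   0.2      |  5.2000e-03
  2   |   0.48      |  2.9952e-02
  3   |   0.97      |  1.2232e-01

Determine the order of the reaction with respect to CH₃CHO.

second order (2)

Step 1: Compare trials to find order n where rate₂/rate₁ = ([CH₃CHO]₂/[CH₃CHO]₁)^n
Step 2: rate₂/rate₁ = 2.9952e-02/5.2000e-03 = 5.76
Step 3: [CH₃CHO]₂/[CH₃CHO]₁ = 0.48/0.2 = 2.4
Step 4: n = ln(5.76)/ln(2.4) = 2.00 ≈ 2
Step 5: The reaction is second order in CH₃CHO.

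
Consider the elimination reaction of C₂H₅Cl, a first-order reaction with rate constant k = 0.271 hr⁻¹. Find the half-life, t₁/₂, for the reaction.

2.558 hr

Step 1: For a first-order reaction, t₁/₂ = ln(2)/k
Step 2: t₁/₂ = ln(2)/0.271
Step 3: t₁/₂ = 0.6931/0.271 = 2.558 hr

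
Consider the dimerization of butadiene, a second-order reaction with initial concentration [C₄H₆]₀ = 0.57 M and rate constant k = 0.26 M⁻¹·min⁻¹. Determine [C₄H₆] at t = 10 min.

0.2297 M

Step 1: For a second-order reaction: 1/[C₄H₆] = 1/[C₄H₆]₀ + kt
Step 2: 1/[C₄H₆] = 1/0.57 + 0.26 × 10
Step 3: 1/[C₄H₆] = 1.754 + 2.6 = 4.354
Step 4: [C₄H₆] = 1/4.354 = 0.2297 M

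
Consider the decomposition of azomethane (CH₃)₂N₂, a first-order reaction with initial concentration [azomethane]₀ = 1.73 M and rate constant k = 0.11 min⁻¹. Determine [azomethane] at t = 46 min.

0.01098 M

Step 1: For a first-order reaction: [azomethane] = [azomethane]₀ × e^(-kt)
Step 2: [azomethane] = 1.73 × e^(-0.11 × 46)
Step 3: [azomethane] = 1.73 × e^(-5.06)
Step 4: [azomethane] = 1.73 × 0.00634556 = 0.01098 M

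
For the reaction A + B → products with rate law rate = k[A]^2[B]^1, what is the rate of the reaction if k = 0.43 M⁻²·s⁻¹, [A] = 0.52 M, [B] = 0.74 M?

0.08604 M/s

Step 1: The rate law is rate = k[A]^2[B]^1
Step 2: Substitute: rate = 0.43 × (0.52)^2 × (0.74)^1
Step 3: rate = 0.43 × 0.2704 × 0.74 = 0.0860413 M/s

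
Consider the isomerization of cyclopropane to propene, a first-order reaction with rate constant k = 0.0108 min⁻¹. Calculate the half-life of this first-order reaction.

64.18 min

Step 1: For a first-order reaction, t₁/₂ = ln(2)/k
Step 2: t₁/₂ = ln(2)/0.0108
Step 3: t₁/₂ = 0.6931/0.0108 = 64.18 min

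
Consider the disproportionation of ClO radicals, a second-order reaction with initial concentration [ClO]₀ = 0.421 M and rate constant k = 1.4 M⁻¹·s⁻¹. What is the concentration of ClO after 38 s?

0.01799 M

Step 1: For a second-order reaction: 1/[ClO] = 1/[ClO]₀ + kt
Step 2: 1/[ClO] = 1/0.421 + 1.4 × 38
Step 3: 1/[ClO] = 2.375 + 53.2 = 55.58
Step 4: [ClO] = 1/55.58 = 0.01799 M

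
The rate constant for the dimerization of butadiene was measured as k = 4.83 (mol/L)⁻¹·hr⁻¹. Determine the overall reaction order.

second order (2)

Step 1: The units of k for an nth-order reaction are (concentration)^(1-n)·(time)⁻¹.
Step 2: Here k has units (mol/L)⁻¹·hr⁻¹, so the concentration exponent is -1.
Step 3: 1 - n = -1 ⇒ n = 2. The reaction is second order.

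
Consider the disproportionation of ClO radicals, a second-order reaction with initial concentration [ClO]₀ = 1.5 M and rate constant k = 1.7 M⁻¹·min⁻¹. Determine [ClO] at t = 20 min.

0.02885 M

Step 1: For a second-order reaction: 1/[ClO] = 1/[ClO]₀ + kt
Step 2: 1/[ClO] = 1/1.5 + 1.7 × 20
Step 3: 1/[ClO] = 0.6667 + 34 = 34.67
Step 4: [ClO] = 1/34.67 = 0.02885 M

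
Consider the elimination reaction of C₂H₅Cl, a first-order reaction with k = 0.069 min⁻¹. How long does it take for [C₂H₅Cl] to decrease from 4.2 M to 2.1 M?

10.05 min

Step 1: For first-order: t = ln([C₂H₅Cl]₀/[C₂H₅Cl])/k
Step 2: t = ln(4.2/2.1)/0.069
Step 3: t = ln(2)/0.069
Step 4: t = 0.6931/0.069 = 10.05 min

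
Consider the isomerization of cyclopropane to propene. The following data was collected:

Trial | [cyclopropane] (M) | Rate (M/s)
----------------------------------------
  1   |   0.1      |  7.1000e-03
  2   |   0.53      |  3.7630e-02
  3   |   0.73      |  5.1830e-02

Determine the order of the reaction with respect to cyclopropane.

first order (1)

Step 1: Compare trials to find order n where rate₂/rate₁ = ([cyclopropane]₂/[cyclopropane]₁)^n
Step 2: rate₂/rate₁ = 3.7630e-02/7.1000e-03 = 5.3
Step 3: [cyclopropane]₂/[cyclopropane]₁ = 0.53/0.1 = 5.3
Step 4: n = ln(5.3)/ln(5.3) = 1.00 ≈ 1
Step 5: The reaction is first order in cyclopropane.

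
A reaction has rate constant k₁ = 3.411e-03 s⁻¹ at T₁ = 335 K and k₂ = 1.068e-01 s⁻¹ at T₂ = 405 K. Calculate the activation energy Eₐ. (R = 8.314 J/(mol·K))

55.5 kJ/mol

Step 1: Use the two-temperature Arrhenius form: ln(k₂/k₁) = -Eₐ/R × (1/T₂ - 1/T₁)
Step 2: ln(k₂/k₁) = ln(1.068e-01/3.411e-03) = ln(31.3105) = 3.44395
Step 3: 1/T₂ - 1/T₁ = 1/405 - 1/335 = -5.159388e-04 K⁻¹
Step 4: Eₐ = -R × ln(k₂/k₁) / (1/T₂ - 1/T₁) = -8.314 × 3.44395 / -5.159388e-04
Step 5: Eₐ = 5.5497e+04 J/mol = 55.5 kJ/mol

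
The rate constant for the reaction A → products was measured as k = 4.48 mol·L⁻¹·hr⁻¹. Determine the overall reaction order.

zeroth order (0)

Step 1: The units of k for an nth-order reaction are (concentration)^(1-n)·(time)⁻¹.
Step 2: Here k has units mol·L⁻¹·hr⁻¹, so the concentration exponent is 1.
Step 3: 1 - n = 1 ⇒ n = 0. The reaction is zeroth order.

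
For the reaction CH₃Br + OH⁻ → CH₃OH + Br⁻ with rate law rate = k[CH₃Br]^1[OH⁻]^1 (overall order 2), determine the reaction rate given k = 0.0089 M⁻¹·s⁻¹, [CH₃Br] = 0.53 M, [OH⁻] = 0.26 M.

0.001226 M/s

Step 1: The rate law is rate = k[CH₃Br]^1[OH⁻]^1, overall order = 1+1 = 2
Step 2: Substitute values: rate = 0.0089 × (0.53)^1 × (0.26)^1
Step 3: rate = 0.0089 × 0.53 × 0.26 = 0.00122642 M/s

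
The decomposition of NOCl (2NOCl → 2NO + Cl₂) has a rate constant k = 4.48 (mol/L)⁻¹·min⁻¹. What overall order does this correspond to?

second order (2)

Step 1: The units of k for an nth-order reaction are (concentration)^(1-n)·(time)⁻¹.
Step 2: Here k has units (mol/L)⁻¹·min⁻¹, so the concentration exponent is -1.
Step 3: 1 - n = -1 ⇒ n = 2. The reaction is second order.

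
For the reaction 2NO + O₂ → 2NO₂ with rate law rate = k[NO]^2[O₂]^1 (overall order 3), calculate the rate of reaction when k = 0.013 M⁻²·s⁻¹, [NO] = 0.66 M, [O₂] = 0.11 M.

0.0006229 M/s

Step 1: The rate law is rate = k[NO]^2[O₂]^1, overall order = 2+1 = 3
Step 2: Substitute values: rate = 0.013 × (0.66)^2 × (0.11)^1
Step 3: rate = 0.013 × 0.4356 × 0.11 = 0.000622908 M/s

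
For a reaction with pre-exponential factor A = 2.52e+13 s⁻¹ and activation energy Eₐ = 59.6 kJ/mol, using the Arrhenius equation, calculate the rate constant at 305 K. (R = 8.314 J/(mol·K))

1.56e+03 s⁻¹

Step 1: Use the Arrhenius equation: k = A × exp(-Eₐ/RT)
Step 2: Convert Eₐ to J/mol: 59.6 kJ/mol = 59600 J/mol
Step 3: Calculate the exponent: -Eₐ/(RT) = -59600/(8.314 × 305) = -23.50371
Step 4: k = 2.52e+13 × exp(-23.50371)
Step 5: k = 2.52e+13 × 6.20110e-11 = 1.5627e+03 s⁻¹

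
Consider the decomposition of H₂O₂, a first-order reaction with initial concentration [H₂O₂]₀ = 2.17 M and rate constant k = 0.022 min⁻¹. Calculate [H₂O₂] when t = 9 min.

1.78 M

Step 1: For a first-order reaction: [H₂O₂] = [H₂O₂]₀ × e^(-kt)
Step 2: [H₂O₂] = 2.17 × e^(-0.022 × 9)
Step 3: [H₂O₂] = 2.17 × e^(-0.198)
Step 4: [H₂O₂] = 2.17 × 0.82037 = 1.78 M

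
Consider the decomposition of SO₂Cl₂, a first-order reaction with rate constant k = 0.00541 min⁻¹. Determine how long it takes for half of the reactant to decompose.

128.1 min

Step 1: For a first-order reaction, t₁/₂ = ln(2)/k
Step 2: t₁/₂ = ln(2)/0.00541
Step 3: t₁/₂ = 0.6931/0.00541 = 128.1 min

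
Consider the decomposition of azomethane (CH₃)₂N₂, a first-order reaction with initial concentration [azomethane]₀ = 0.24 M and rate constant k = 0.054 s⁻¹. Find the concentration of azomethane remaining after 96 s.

0.001345 M

Step 1: For a first-order reaction: [azomethane] = [azomethane]₀ × e^(-kt)
Step 2: [azomethane] = 0.24 × e^(-0.054 × 96)
Step 3: [azomethane] = 0.24 × e^(-5.184)
Step 4: [azomethane] = 0.24 × 0.00560554 = 0.001345 M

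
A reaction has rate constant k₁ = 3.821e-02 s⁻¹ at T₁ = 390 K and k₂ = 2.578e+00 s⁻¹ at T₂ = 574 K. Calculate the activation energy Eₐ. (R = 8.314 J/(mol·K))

42.6 kJ/mol

Step 1: Use the two-temperature Arrhenius form: ln(k₂/k₁) = -Eₐ/R × (1/T₂ - 1/T₁)
Step 2: ln(k₂/k₁) = ln(2.578e+00/3.821e-02) = ln(67.4692) = 4.21167
Step 3: 1/T₂ - 1/T₁ = 1/574 - 1/390 = -8.219423e-04 K⁻¹
Step 4: Eₐ = -R × ln(k₂/k₁) / (1/T₂ - 1/T₁) = -8.314 × 4.21167 / -8.219423e-04
Step 5: Eₐ = 4.2601e+04 J/mol = 42.6 kJ/mol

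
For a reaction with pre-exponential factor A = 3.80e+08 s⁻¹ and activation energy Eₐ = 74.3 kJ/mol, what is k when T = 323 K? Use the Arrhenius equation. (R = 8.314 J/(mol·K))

3.66e-04 s⁻¹

Step 1: Use the Arrhenius equation: k = A × exp(-Eₐ/RT)
Step 2: Convert Eₐ to J/mol: 74.3 kJ/mol = 74300 J/mol
Step 3: Calculate the exponent: -Eₐ/(RT) = -74300/(8.314 × 323) = -27.66790
Step 4: k = 3.80e+08 × exp(-27.66790)
Step 5: k = 3.80e+08 × 9.63793e-13 = 3.6624e-04 s⁻¹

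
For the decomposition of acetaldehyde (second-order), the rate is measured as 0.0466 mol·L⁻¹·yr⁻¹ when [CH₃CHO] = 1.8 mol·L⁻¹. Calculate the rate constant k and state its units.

0.01438 (mol·L⁻¹)⁻¹·yr⁻¹

Step 1: rate = k[CH₃CHO]^2, so k = rate / [CH₃CHO]^2.
Step 2: k = 0.0466 / (1.8)^2 = 0.0466 / 3.24.
Step 3: k = 0.01438 (mol·L⁻¹)⁻¹·yr⁻¹.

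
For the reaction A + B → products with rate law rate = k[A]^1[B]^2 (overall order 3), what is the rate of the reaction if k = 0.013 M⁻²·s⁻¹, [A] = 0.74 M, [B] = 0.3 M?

0.0008658 M/s

Step 1: The rate law is rate = k[A]^1[B]^2, overall order = 1+2 = 3
Step 2: Substitute values: rate = 0.013 × (0.74)^1 × (0.3)^2
Step 3: rate = 0.013 × 0.74 × 0.09 = 0.0008658 M/s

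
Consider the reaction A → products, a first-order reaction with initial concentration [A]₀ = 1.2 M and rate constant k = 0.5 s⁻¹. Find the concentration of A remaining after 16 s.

0.0004026 M

Step 1: For a first-order reaction: [A] = [A]₀ × e^(-kt)
Step 2: [A] = 1.2 × e^(-0.5 × 16)
Step 3: [A] = 1.2 × e^(-8)
Step 4: [A] = 1.2 × 0.000335463 = 0.0004026 M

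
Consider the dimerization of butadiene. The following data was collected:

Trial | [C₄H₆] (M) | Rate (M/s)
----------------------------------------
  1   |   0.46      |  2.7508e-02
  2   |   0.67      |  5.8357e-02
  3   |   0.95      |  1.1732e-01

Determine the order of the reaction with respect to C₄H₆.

second order (2)

Step 1: Compare trials to find order n where rate₂/rate₁ = ([C₄H₆]₂/[C₄H₆]₁)^n
Step 2: rate₂/rate₁ = 5.8357e-02/2.7508e-02 = 2.121
Step 3: [C₄H₆]₂/[C₄H₆]₁ = 0.67/0.46 = 1.457
Step 4: n = ln(2.121)/ln(1.457) = 2.00 ≈ 2
Step 5: The reaction is second order in C₄H₆.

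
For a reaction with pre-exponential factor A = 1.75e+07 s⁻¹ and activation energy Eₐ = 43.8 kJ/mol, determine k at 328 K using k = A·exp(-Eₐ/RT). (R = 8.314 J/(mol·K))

1.85e+00 s⁻¹

Step 1: Use the Arrhenius equation: k = A × exp(-Eₐ/RT)
Step 2: Convert Eₐ to J/mol: 43.8 kJ/mol = 43800 J/mol
Step 3: Calculate the exponent: -Eₐ/(RT) = -43800/(8.314 × 328) = -16.06165
Step 4: k = 1.75e+07 × exp(-16.06165)
Step 5: k = 1.75e+07 × 1.05807e-07 = 1.8516e+00 s⁻¹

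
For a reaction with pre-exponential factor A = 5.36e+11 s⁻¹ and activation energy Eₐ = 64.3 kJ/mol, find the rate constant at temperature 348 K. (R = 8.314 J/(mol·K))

1.20e+02 s⁻¹

Step 1: Use the Arrhenius equation: k = A × exp(-Eₐ/RT)
Step 2: Convert Eₐ to J/mol: 64.3 kJ/mol = 64300 J/mol
Step 3: Calculate the exponent: -Eₐ/(RT) = -64300/(8.314 × 348) = -22.22397
Step 4: k = 5.36e+11 × exp(-22.22397)
Step 5: k = 5.36e+11 × 2.22973e-10 = 1.1951e+02 s⁻¹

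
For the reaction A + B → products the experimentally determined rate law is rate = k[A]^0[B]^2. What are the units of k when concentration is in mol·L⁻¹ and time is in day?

(mol·L⁻¹)⁻¹·day⁻¹

Step 1: Overall order = 0 + 2 = 2.
Step 2: rate has units mol·L⁻¹·day⁻¹; [A]^0[B]^2 has units (mol·L⁻¹)^2.
Step 3: k = rate/([A]^0[B]^2), so units of k = (mol·L⁻¹)^(1-2)·day⁻¹ = (mol·L⁻¹)⁻¹·day⁻¹.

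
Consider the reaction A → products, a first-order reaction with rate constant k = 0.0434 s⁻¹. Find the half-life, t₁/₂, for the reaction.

15.97 s

Step 1: For a first-order reaction, t₁/₂ = ln(2)/k
Step 2: t₁/₂ = ln(2)/0.0434
Step 3: t₁/₂ = 0.6931/0.0434 = 15.97 s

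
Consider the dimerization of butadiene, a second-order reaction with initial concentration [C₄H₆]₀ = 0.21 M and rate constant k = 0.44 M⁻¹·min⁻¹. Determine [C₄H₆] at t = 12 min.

0.09958 M

Step 1: For a second-order reaction: 1/[C₄H₆] = 1/[C₄H₆]₀ + kt
Step 2: 1/[C₄H₆] = 1/0.21 + 0.44 × 12
Step 3: 1/[C₄H₆] = 4.762 + 5.28 = 10.04
Step 4: [C₄H₆] = 1/10.04 = 0.09958 M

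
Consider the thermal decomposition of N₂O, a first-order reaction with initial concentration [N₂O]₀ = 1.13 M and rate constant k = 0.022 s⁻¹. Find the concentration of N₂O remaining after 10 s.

0.9068 M

Step 1: For a first-order reaction: [N₂O] = [N₂O]₀ × e^(-kt)
Step 2: [N₂O] = 1.13 × e^(-0.022 × 10)
Step 3: [N₂O] = 1.13 × e^(-0.22)
Step 4: [N₂O] = 1.13 × 0.802519 = 0.9068 M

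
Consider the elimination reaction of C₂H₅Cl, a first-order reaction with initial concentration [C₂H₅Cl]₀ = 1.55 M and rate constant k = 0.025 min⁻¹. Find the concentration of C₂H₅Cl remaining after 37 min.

0.6146 M

Step 1: For a first-order reaction: [C₂H₅Cl] = [C₂H₅Cl]₀ × e^(-kt)
Step 2: [C₂H₅Cl] = 1.55 × e^(-0.025 × 37)
Step 3: [C₂H₅Cl] = 1.55 × e^(-0.925)
Step 4: [C₂H₅Cl] = 1.55 × 0.396531 = 0.6146 M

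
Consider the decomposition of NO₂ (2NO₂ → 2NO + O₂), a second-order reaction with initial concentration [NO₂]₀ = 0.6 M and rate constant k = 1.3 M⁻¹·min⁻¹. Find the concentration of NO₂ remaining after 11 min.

0.06263 M

Step 1: For a second-order reaction: 1/[NO₂] = 1/[NO₂]₀ + kt
Step 2: 1/[NO₂] = 1/0.6 + 1.3 × 11
Step 3: 1/[NO₂] = 1.667 + 14.3 = 15.97
Step 4: [NO₂] = 1/15.97 = 0.06263 M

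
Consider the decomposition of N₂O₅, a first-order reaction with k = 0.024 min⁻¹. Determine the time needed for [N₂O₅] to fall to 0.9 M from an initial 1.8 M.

28.88 min

Step 1: For first-order: t = ln([N₂O₅]₀/[N₂O₅])/k
Step 2: t = ln(1.8/0.9)/0.024
Step 3: t = ln(2)/0.024
Step 4: t = 0.6931/0.024 = 28.88 min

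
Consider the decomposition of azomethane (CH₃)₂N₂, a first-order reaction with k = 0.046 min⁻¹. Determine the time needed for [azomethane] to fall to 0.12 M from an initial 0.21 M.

12.17 min

Step 1: For first-order: t = ln([azomethane]₀/[azomethane])/k
Step 2: t = ln(0.21/0.12)/0.046
Step 3: t = ln(1.75)/0.046
Step 4: t = 0.5596/0.046 = 12.17 min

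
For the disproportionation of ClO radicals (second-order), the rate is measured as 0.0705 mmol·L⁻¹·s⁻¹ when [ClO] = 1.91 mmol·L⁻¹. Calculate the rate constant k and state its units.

0.01933 (mmol·L⁻¹)⁻¹·s⁻¹

Step 1: rate = k[ClO]^2, so k = rate / [ClO]^2.
Step 2: k = 0.0705 / (1.91)^2 = 0.0705 / 3.648.
Step 3: k = 0.01933 (mmol·L⁻¹)⁻¹·s⁻¹.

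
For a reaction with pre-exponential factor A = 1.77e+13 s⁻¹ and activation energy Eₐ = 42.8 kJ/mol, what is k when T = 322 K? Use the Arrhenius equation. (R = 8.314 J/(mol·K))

2.02e+06 s⁻¹

Step 1: Use the Arrhenius equation: k = A × exp(-Eₐ/RT)
Step 2: Convert Eₐ to J/mol: 42.8 kJ/mol = 42800 J/mol
Step 3: Calculate the exponent: -Eₐ/(RT) = -42800/(8.314 × 322) = -15.98740
Step 4: k = 1.77e+13 × exp(-15.98740)
Step 5: k = 1.77e+13 × 1.13962e-07 = 2.0171e+06 s⁻¹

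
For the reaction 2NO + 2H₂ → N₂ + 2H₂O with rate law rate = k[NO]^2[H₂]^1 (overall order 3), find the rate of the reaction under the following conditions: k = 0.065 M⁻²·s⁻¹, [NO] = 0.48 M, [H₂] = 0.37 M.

0.005541 M/s

Step 1: The rate law is rate = k[NO]^2[H₂]^1, overall order = 2+1 = 3
Step 2: Substitute values: rate = 0.065 × (0.48)^2 × (0.37)^1
Step 3: rate = 0.065 × 0.2304 × 0.37 = 0.00554112 M/s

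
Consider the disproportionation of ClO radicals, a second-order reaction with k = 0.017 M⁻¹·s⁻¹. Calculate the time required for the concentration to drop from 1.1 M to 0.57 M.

49.72 s

Step 1: For second-order: t = (1/[ClO] - 1/[ClO]₀)/k
Step 2: t = (1/0.57 - 1/1.1)/0.017
Step 3: t = (1.754 - 0.9091)/0.017
Step 4: t = 0.8453/0.017 = 49.72 s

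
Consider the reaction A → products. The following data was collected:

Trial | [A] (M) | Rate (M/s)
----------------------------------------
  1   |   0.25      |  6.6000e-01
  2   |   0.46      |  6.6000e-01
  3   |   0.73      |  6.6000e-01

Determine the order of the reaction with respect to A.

zeroth order (0)

Step 1: Compare trials - when concentration changes, rate stays constant.
Step 2: rate₂/rate₁ = 6.6000e-01/6.6000e-01 = 1
Step 3: [A]₂/[A]₁ = 0.46/0.25 = 1.84
Step 4: Since rate ratio ≈ (conc ratio)^0, the reaction is zeroth order.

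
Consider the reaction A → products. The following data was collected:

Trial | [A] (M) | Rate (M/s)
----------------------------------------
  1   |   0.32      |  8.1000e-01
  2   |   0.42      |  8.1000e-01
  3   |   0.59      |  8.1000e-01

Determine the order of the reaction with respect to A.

zeroth order (0)

Step 1: Compare trials - when concentration changes, rate stays constant.
Step 2: rate₂/rate₁ = 8.1000e-01/8.1000e-01 = 1
Step 3: [A]₂/[A]₁ = 0.42/0.32 = 1.312
Step 4: Since rate ratio ≈ (conc ratio)^0, the reaction is zeroth order.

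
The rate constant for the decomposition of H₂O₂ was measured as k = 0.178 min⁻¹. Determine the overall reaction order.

first order (1)

Step 1: The units of k for an nth-order reaction are (concentration)^(1-n)·(time)⁻¹.
Step 2: Here k has units min⁻¹, so the concentration exponent is 0.
Step 3: 1 - n = 0 ⇒ n = 1. The reaction is first order.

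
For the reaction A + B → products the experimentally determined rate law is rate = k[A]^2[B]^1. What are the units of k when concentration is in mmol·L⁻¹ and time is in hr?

(mmol·L⁻¹)⁻²·hr⁻¹

Step 1: Overall order = 2 + 1 = 3.
Step 2: rate has units mmol·L⁻¹·hr⁻¹; [A]^2[B]^1 has units (mmol·L⁻¹)^3.
Step 3: k = rate/([A]^2[B]^1), so units of k = (mmol·L⁻¹)^(1-3)·hr⁻¹ = (mmol·L⁻¹)⁻²·hr⁻¹.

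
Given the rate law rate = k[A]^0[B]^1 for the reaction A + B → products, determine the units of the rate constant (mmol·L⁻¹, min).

min⁻¹

Step 1: Overall order = 0 + 1 = 1.
Step 2: rate has units mmol·L⁻¹·min⁻¹; [A]^0[B]^1 has units (mmol·L⁻¹)^1.
Step 3: k = rate/([A]^0[B]^1), so units of k = (mmol·L⁻¹)^(1-1)·min⁻¹ = min⁻¹.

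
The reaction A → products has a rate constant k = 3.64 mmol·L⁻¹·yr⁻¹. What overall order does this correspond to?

zeroth order (0)

Step 1: The units of k for an nth-order reaction are (concentration)^(1-n)·(time)⁻¹.
Step 2: Here k has units mmol·L⁻¹·yr⁻¹, so the concentration exponent is 1.
Step 3: 1 - n = 1 ⇒ n = 0. The reaction is zeroth order.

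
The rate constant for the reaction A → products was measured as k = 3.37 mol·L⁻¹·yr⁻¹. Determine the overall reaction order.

zeroth order (0)

Step 1: The units of k for an nth-order reaction are (concentration)^(1-n)·(time)⁻¹.
Step 2: Here k has units mol·L⁻¹·yr⁻¹, so the concentration exponent is 1.
Step 3: 1 - n = 1 ⇒ n = 0. The reaction is zeroth order.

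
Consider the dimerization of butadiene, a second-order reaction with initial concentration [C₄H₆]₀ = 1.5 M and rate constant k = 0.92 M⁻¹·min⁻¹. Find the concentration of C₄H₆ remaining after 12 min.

0.08542 M

Step 1: For a second-order reaction: 1/[C₄H₆] = 1/[C₄H₆]₀ + kt
Step 2: 1/[C₄H₆] = 1/1.5 + 0.92 × 12
Step 3: 1/[C₄H₆] = 0.6667 + 11.04 = 11.71
Step 4: [C₄H₆] = 1/11.71 = 0.08542 M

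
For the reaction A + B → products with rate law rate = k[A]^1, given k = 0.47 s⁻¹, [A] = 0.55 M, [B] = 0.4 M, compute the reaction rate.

0.2585 M/s

Step 1: The rate law is rate = k[A]^1
Step 2: Note that the rate does not depend on [B] (zero order in B).
Step 3: rate = 0.47 × (0.55)^1 = 0.2585 M/s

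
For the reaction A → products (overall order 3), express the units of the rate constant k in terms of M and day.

M⁻²·day⁻¹

Step 1: For overall order n, rate = k × (concentration)^n.
Step 2: Rate has units M·day⁻¹; concentration term has units M^3.
Step 3: k = rate / (concentration)^n, so units of k = M^(1-3)·day⁻¹ = M⁻²·day⁻¹.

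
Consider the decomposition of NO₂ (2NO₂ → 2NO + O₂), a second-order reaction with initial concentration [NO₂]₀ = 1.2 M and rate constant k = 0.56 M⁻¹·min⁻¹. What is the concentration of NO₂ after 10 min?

0.1554 M

Step 1: For a second-order reaction: 1/[NO₂] = 1/[NO₂]₀ + kt
Step 2: 1/[NO₂] = 1/1.2 + 0.56 × 10
Step 3: 1/[NO₂] = 0.8333 + 5.6 = 6.433
Step 4: [NO₂] = 1/6.433 = 0.1554 M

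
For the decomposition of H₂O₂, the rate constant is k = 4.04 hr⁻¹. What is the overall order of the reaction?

first order (1)

Step 1: The units of k for an nth-order reaction are (concentration)^(1-n)·(time)⁻¹.
Step 2: Here k has units hr⁻¹, so the concentration exponent is 0.
Step 3: 1 - n = 0 ⇒ n = 1. The reaction is first order.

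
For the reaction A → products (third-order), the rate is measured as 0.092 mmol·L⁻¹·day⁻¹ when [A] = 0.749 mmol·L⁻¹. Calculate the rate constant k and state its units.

0.2189 (mmol·L⁻¹)⁻²·day⁻¹

Step 1: rate = k[A]^3, so k = rate / [A]^3.
Step 2: k = 0.092 / (0.749)^3 = 0.092 / 0.4202.
Step 3: k = 0.2189 (mmol·L⁻¹)⁻²·day⁻¹.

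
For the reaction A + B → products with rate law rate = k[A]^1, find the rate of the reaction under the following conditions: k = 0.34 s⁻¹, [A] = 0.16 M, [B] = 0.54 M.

0.0544 M/s

Step 1: The rate law is rate = k[A]^1
Step 2: Note that the rate does not depend on [B] (zero order in B).
Step 3: rate = 0.34 × (0.16)^1 = 0.0544 M/s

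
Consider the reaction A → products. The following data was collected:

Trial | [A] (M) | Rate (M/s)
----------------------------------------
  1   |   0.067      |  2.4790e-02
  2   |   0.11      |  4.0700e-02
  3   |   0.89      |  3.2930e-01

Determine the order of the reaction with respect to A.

first order (1)

Step 1: Compare trials to find order n where rate₂/rate₁ = ([A]₂/[A]₁)^n
Step 2: rate₂/rate₁ = 4.0700e-02/2.4790e-02 = 1.642
Step 3: [A]₂/[A]₁ = 0.11/0.067 = 1.642
Step 4: n = ln(1.642)/ln(1.642) = 1.00 ≈ 1
Step 5: The reaction is first order in A.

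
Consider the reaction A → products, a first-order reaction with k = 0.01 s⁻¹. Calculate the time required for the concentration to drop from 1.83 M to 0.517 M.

126.4 s

Step 1: For first-order: t = ln([A]₀/[A])/k
Step 2: t = ln(1.83/0.517)/0.01
Step 3: t = ln(3.54)/0.01
Step 4: t = 1.264/0.01 = 126.4 s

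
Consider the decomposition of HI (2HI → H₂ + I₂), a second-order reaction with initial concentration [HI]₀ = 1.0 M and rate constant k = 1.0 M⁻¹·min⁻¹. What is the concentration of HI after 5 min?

0.1667 M

Step 1: For a second-order reaction: 1/[HI] = 1/[HI]₀ + kt
Step 2: 1/[HI] = 1/1.0 + 1.0 × 5
Step 3: 1/[HI] = 1 + 5 = 6
Step 4: [HI] = 1/6 = 0.1667 M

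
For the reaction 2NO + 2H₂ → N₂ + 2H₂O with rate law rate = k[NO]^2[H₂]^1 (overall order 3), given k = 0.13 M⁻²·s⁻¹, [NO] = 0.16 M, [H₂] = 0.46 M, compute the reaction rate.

0.001531 M/s

Step 1: The rate law is rate = k[NO]^2[H₂]^1, overall order = 2+1 = 3
Step 2: Substitute values: rate = 0.13 × (0.16)^2 × (0.46)^1
Step 3: rate = 0.13 × 0.0256 × 0.46 = 0.00153088 M/s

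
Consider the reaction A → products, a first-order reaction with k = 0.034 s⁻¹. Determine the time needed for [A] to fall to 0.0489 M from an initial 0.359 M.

58.63 s

Step 1: For first-order: t = ln([A]₀/[A])/k
Step 2: t = ln(0.359/0.0489)/0.034
Step 3: t = ln(7.342)/0.034
Step 4: t = 1.994/0.034 = 58.63 s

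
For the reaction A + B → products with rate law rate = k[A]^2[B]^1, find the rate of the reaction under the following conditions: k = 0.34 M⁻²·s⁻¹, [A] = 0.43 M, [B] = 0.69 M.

0.04338 M/s

Step 1: The rate law is rate = k[A]^2[B]^1
Step 2: Substitute: rate = 0.34 × (0.43)^2 × (0.69)^1
Step 3: rate = 0.34 × 0.1849 × 0.69 = 0.0433775 M/s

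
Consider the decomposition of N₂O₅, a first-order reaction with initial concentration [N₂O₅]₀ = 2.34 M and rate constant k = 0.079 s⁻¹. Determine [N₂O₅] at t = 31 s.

0.2021 M

Step 1: For a first-order reaction: [N₂O₅] = [N₂O₅]₀ × e^(-kt)
Step 2: [N₂O₅] = 2.34 × e^(-0.079 × 31)
Step 3: [N₂O₅] = 2.34 × e^(-2.449)
Step 4: [N₂O₅] = 2.34 × 0.0863799 = 0.2021 M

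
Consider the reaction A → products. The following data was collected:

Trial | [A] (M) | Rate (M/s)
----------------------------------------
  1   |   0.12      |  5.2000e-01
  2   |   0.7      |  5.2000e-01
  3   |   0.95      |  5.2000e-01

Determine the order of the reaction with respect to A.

zeroth order (0)

Step 1: Compare trials - when concentration changes, rate stays constant.
Step 2: rate₂/rate₁ = 5.2000e-01/5.2000e-01 = 1
Step 3: [A]₂/[A]₁ = 0.7/0.12 = 5.833
Step 4: Since rate ratio ≈ (conc ratio)^0, the reaction is zeroth order.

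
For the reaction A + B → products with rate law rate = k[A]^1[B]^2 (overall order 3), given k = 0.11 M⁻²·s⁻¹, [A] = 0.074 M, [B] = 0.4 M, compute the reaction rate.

0.001302 M/s

Step 1: The rate law is rate = k[A]^1[B]^2, overall order = 1+2 = 3
Step 2: Substitute values: rate = 0.11 × (0.074)^1 × (0.4)^2
Step 3: rate = 0.11 × 0.074 × 0.16 = 0.0013024 M/s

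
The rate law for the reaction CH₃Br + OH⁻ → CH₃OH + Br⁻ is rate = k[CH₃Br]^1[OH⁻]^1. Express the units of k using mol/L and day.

(mol/L)⁻¹·day⁻¹

Step 1: Overall order = 1 + 1 = 2.
Step 2: rate has units mol/L·day⁻¹; [CH₃Br]^1[OH⁻]^1 has units (mol/L)^2.
Step 3: k = rate/([CH₃Br]^1[OH⁻]^1), so units of k = (mol/L)^(1-2)·day⁻¹ = (mol/L)⁻¹·day⁻¹.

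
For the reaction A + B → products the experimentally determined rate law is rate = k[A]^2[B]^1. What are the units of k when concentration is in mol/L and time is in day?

(mol/L)⁻²·day⁻¹

Step 1: Overall order = 2 + 1 = 3.
Step 2: rate has units mol/L·day⁻¹; [A]^2[B]^1 has units (mol/L)^3.
Step 3: k = rate/([A]^2[B]^1), so units of k = (mol/L)^(1-3)·day⁻¹ = (mol/L)⁻²·day⁻¹.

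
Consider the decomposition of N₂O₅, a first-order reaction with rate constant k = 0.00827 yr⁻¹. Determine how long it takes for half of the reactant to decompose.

83.81 yr

Step 1: For a first-order reaction, t₁/₂ = ln(2)/k
Step 2: t₁/₂ = ln(2)/0.00827
Step 3: t₁/₂ = 0.6931/0.00827 = 83.81 yr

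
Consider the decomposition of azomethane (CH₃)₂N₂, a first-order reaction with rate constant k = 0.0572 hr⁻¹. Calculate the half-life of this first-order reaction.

12.12 hr

Step 1: For a first-order reaction, t₁/₂ = ln(2)/k
Step 2: t₁/₂ = ln(2)/0.0572
Step 3: t₁/₂ = 0.6931/0.0572 = 12.12 hr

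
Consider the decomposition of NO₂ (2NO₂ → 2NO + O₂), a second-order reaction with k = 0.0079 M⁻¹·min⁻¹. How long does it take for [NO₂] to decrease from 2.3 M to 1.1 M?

60.04 min

Step 1: For second-order: t = (1/[NO₂] - 1/[NO₂]₀)/k
Step 2: t = (1/1.1 - 1/2.3)/0.0079
Step 3: t = (0.9091 - 0.4348)/0.0079
Step 4: t = 0.4743/0.0079 = 60.04 min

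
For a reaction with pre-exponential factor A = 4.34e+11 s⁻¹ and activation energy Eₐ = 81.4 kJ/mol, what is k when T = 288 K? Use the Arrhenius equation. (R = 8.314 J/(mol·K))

7.47e-04 s⁻¹

Step 1: Use the Arrhenius equation: k = A × exp(-Eₐ/RT)
Step 2: Convert Eₐ to J/mol: 81.4 kJ/mol = 81400 J/mol
Step 3: Calculate the exponent: -Eₐ/(RT) = -81400/(8.314 × 288) = -33.99554
Step 4: k = 4.34e+11 × exp(-33.99554)
Step 5: k = 4.34e+11 × 1.72157e-15 = 7.4716e-04 s⁻¹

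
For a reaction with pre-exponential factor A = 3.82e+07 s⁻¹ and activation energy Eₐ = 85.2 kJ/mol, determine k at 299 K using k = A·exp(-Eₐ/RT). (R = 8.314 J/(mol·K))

4.98e-08 s⁻¹

Step 1: Use the Arrhenius equation: k = A × exp(-Eₐ/RT)
Step 2: Convert Eₐ to J/mol: 85.2 kJ/mol = 85200 J/mol
Step 3: Calculate the exponent: -Eₐ/(RT) = -85200/(8.314 × 299) = -34.27349
Step 4: k = 3.82e+07 × exp(-34.27349)
Step 5: k = 3.82e+07 × 1.30380e-15 = 4.9805e-08 s⁻¹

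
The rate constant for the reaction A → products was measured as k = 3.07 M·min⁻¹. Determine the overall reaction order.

zeroth order (0)

Step 1: The units of k for an nth-order reaction are (concentration)^(1-n)·(time)⁻¹.
Step 2: Here k has units M·min⁻¹, so the concentration exponent is 1.
Step 3: 1 - n = 1 ⇒ n = 0. The reaction is zeroth order.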